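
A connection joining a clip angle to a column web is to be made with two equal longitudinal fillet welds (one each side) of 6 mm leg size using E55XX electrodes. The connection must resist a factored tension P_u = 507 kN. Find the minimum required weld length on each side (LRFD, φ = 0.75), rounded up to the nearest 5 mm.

L = 245 mm on each side

E55XX → F_EXX = 550 MPa.
Throat t_e = 0.707 × 6 = 4.242 mm.
φr_n = 0.75 × 0.6 × 550 × 4.242 × 10⁻³ = 1.05 kN/mm.
L_req = P_u / φr_n = 507 / 1.05 = 482.9 mm total.
Per side: 482.9 / 2 = 241.5 mm.
Round up → use L = 245 mm on each side.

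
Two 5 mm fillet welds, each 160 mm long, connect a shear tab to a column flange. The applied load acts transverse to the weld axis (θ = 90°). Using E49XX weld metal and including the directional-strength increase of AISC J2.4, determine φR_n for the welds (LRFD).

φR_n ≈ 374 kN

E49XX → F_EXX = 490 MPa.
t_e = 0.707 × 5 = 3.535 mm; A_we = 3.535 × 320 = 1131 mm².
Directional factor: 1.0 + 0.5 sin^1.5(90°) = 1.5.
F_nw = 0.6 × 490 × 1.5 = 441 MPa.
φR_n = 0.75 × 441 × 1131 × 10⁻³ = 374.1 kN.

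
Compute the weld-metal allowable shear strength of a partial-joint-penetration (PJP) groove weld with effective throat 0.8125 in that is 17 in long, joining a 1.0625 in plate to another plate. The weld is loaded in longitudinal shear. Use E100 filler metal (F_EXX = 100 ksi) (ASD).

R_n/Ω ≈ 414 kips

Effective throat (given) t_e = 0.8125 in.
A_we = 0.8125 × 17 = 13.81 in².
F_nw = 0.6 F_EXX = 60 ksi.
R_n/Ω = (60 × 13.81) / 2.0 = 414.4 kips.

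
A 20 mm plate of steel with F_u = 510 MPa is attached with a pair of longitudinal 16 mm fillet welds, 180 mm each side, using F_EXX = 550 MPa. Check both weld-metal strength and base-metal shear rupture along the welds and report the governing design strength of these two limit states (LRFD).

φR_n ≈ 1010 kN (weld metal governs)

t_e = 0.707 × 16 = 11.31 mm; L = 360 mm.
Weld metal: φR_n = 0.75 × 0.6 × 550 × 11.31 × 360 × 10⁻³ = 1008 kN.
Base metal (shear rupture): φR_n = 0.75 × 0.6 × 510 × 20 × 360 × 10⁻³ = 1652 kN.
Governing: weld metal.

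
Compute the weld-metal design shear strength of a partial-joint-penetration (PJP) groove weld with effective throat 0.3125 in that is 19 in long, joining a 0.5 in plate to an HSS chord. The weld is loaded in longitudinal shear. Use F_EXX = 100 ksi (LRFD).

Effective throat (given) t_e = 0.3125 in.
A_we = 0.3125 × 19 = 5.938 in².
F_nw = 0.6 F_EXX = 60 ksi.
φR_n = 0.75 × 60 × 5.938 = 267.2 kip.

φR_n ≈ 267 kip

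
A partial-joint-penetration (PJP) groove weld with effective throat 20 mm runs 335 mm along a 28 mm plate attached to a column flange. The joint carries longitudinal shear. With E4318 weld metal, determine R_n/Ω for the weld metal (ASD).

R_n/Ω ≈ 864 kN

E43XX → F_EXX = 430 MPa.
Effective throat (given) t_e = 20 mm.
A_we = 20 × 335 = 6700 mm².
F_nw = 0.6 F_EXX = 258 MPa.
R_n/Ω = (258 × 6700) / 2.0 × 10⁻³ = 864.3 kN.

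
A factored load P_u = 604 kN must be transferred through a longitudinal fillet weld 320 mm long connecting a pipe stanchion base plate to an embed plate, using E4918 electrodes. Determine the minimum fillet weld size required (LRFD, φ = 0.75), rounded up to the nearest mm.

w = 13 mm

E49XX → F_EXX = 490 MPa.
Total weld length L = 320 mm.
Required throat t_e = P_u / (φ × 0.6 F_EXX × L) = 604 / (0.75 × 0.6 × 490 × 320 × 10⁻³) = 8.56 mm.
Required leg w = t_e / 0.707 = 12.11 mm → use 13 mm.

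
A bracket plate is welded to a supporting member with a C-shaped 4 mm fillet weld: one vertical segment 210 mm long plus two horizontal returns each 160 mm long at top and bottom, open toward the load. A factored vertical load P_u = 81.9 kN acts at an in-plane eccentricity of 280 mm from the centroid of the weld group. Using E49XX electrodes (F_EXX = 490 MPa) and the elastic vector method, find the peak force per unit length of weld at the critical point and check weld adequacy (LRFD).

f_max ≈ 727 N/mm; NOT adequate

Total weld length L_w = 530 mm. Treat welds as unit-width lines.
Centroid: x̄ = 2×160×80 / 530 = 48.3 mm from the vertical weld.
Polar moment about centroid: J = I_x + I_y = [210³/12 + 2×160×105²] + [210×48.3² + 2(160³/12 + 160×31.7²)] = 5794000 mm³.
Direct shear f_v = P/L_w = 81.9×10³ / 530 = 154.5 N/mm (vertical).
Torsion M = P·e = 81.9×10³ × 280 = 22932000 N·mm.
Critical point at (x, y) = (111.7, 105) from centroid. f_tx = M·y/J = 415.6 N/mm; f_ty = M·x/J = 442.1 N/mm.
Resultant f_max = √[f_tx² + (f_v + f_ty)²] = √[415.6² + (154.5 + 442.1)²] = 727.1 N/mm.
Capacity per unit length: φr_n = 0.75 × 0.6 × 490 × (0.707 × 4) = 623.6 N/mm.
727.1 > 623.6 → NOT adequate.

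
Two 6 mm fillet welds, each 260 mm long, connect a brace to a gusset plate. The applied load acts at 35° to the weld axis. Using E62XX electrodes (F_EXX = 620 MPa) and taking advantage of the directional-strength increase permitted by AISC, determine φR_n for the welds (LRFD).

φR_n ≈ 749 kN

t_e = 0.707 × 6 = 4.242 mm; A_we = 4.242 × 520 = 2206 mm².
Directional factor: 1.0 + 0.5 sin^1.5(35°) = 1.217.
F_nw = 0.6 × 620 × 1.217 = 452.8 MPa.
φR_n = 0.75 × 452.8 × 2206 × 10⁻³ = 749.1 kN.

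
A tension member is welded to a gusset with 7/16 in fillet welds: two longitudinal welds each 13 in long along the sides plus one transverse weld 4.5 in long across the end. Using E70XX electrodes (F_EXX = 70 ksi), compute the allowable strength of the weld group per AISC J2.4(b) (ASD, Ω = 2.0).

R_n/Ω ≈ 198 kips

t_e = 0.707 × 0.4375 = 0.3093 in.
R_nwl = 0.6 × 70 × 0.3093 × 26 = 337.8 kips (longitudinal, 2 welds).
R_nwt = 0.6 × 70 × 0.3093 × 4.5 = 58.46 kips (transverse, base value).
(i) R_nwl + R_nwt = 396.2 kips; (ii) 0.85 R_nwl + 1.5 R_nwt = 374.8 kips.
R_n = max = 396.2 kips [governs: (i)]; R_n/Ω = 198.1 kips.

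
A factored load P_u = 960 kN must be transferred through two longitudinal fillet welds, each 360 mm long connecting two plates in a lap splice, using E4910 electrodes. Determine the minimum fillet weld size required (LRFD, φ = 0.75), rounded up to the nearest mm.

w = 9 mm

E49XX → F_EXX = 490 MPa.
Total weld length L = 720 mm.
Required throat t_e = P_u / (φ × 0.6 F_EXX × L) = 960 / (0.75 × 0.6 × 490 × 720 × 10⁻³) = 6.047 mm.
Required leg w = t_e / 0.707 = 8.553 mm → use 9 mm.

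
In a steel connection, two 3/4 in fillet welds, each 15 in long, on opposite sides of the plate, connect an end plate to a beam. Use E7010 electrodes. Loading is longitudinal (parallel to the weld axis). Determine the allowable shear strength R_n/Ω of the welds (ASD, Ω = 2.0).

E70XX → F_EXX = 70 ksi.
Effective throat t_e = 0.707 × 0.75 = 0.5302 in.
Total length L = 30 in; A_we = 0.5302 × 30 = 15.91 in².
F_nw = 0.6 F_EXX = 0.6 × 70 = 42 ksi.
R_n = 42 × 15.91 = 668.1 kips; R_n/Ω = 668.1/2.0 = 334.1 kips.

R_n/Ω ≈ 334 kips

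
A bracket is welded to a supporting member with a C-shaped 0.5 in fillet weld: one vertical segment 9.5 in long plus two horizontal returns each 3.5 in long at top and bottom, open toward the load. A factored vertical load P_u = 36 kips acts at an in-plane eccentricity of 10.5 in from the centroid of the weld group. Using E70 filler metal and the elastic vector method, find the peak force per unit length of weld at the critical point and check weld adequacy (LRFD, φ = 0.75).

f_max ≈ 9.62 kip/in; adequate

E70XX → F_EXX = 70 ksi.
Total weld length L_w = 16.5 in. Treat welds as unit-width lines.
Centroid: x̄ = 2×3.5×1.75 / 16.5 = 0.7424 in from the vertical weld.
Polar moment about centroid: J = I_x + I_y = [9.5³/12 + 2×3.5×4.75²] + [9.5×0.7424² + 2(3.5³/12 + 3.5×1.008²)] = 248.9 in³.
Direct shear f_v = P/L_w = 36 / 16.5 = 2.182 kip/in (vertical).
Torsion M = P·e = 36 × 10.5 = 378 kip·in.
Critical point at (x, y) = (2.758, 4.75) from centroid. f_tx = M·y/J = 7.214 kip/in; f_ty = M·x/J = 4.188 kip/in.
Resultant f_max = √[f_tx² + (f_v + f_ty)²] = √[7.214² + (2.182 + 4.188)²] = 9.624 kip/in.
Capacity per unit length: φr_n = 0.75 × 0.6 × 70 × (0.707 × 0.5) = 11.14 kip/in.
9.624 ≤ 11.14 → adequate.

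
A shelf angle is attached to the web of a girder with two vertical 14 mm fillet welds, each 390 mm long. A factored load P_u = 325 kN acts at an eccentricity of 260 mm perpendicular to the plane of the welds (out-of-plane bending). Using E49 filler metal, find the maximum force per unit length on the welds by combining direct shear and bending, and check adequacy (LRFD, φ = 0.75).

E49XX → F_EXX = 490 MPa.
L_w = 2 × 390 = 780 mm; section modulus (unit throat) S = 2 × L²/6 = 50700 mm².
Direct shear f_v = P/L_w = 325×10³/780 = 416.7 N/mm.
Moment M = P × e = 325×10³ × 260 = 84500000 N·mm; bending f_b = M/S = 1667 N/mm.
f_max = √(f_v² + f_b²) = √(416.7² + 1667²) = 1718 N/mm.
φr_n = 0.75 × 0.6 × 490 × (0.707 × 14) = 2183 N/mm → adequate.

f_max ≈ 1720 N/mm; adequate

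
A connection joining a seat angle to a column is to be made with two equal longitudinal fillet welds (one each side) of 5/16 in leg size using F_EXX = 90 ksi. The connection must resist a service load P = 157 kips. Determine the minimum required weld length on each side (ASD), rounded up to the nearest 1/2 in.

Throat t_e = 0.707 × 0.3125 = 0.2209 in.
r_n/Ω = (0.6 × 90 × 0.2209) / 2.0 = 5.965 kip/in.
L_req = P / (r_n/Ω) = 157 / 5.965 = 26.32 in total.
Per side: 26.32 / 2 = 13.16 in.
Round up → use L = 13.5 in on each side.

L = 13.5 in on each side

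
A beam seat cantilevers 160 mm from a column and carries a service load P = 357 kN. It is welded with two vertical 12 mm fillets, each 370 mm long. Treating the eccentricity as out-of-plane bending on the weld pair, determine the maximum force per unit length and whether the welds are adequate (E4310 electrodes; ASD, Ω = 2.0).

f_max ≈ 1340 N/mm; NOT adequate

E43XX → F_EXX = 430 MPa.
L_w = 2 × 370 = 740 mm; section modulus (unit throat) S = 2 × L²/6 = 45630 mm².
Direct shear f_v = P/L_w = 357×10³/740 = 482.4 N/mm.
Moment M = P × e = 357×10³ × 160 = 57120000 N·mm; bending f_b = M/S = 1252 N/mm.
f_max = √(f_v² + f_b²) = √(482.4² + 1252²) = 1341 N/mm.
r_n/Ω = (1/2.0) × 0.6 × 430 × (0.707 × 12) = 1094 N/mm → NOT adequate.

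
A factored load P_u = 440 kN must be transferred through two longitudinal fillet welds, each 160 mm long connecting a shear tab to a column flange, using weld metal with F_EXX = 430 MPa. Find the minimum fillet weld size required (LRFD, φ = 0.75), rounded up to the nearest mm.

Total weld length L = 320 mm.
Required throat t_e = P_u / (φ × 0.6 F_EXX × L) = 440 / (0.75 × 0.6 × 430 × 320 × 10⁻³) = 7.106 mm.
Required leg w = t_e / 0.707 = 10.05 mm → use 11 mm.

w = 11 mm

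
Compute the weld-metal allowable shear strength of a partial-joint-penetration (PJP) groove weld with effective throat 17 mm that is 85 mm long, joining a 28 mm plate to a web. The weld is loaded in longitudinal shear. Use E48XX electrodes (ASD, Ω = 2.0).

E48XX → F_EXX = 480 MPa.
Effective throat (given) t_e = 17 mm.
A_we = 17 × 85 = 1445 mm².
F_nw = 0.6 F_EXX = 288 MPa.
R_n/Ω = (288 × 1445) / 2.0 × 10⁻³ = 208.1 kN.

R_n/Ω ≈ 208 kN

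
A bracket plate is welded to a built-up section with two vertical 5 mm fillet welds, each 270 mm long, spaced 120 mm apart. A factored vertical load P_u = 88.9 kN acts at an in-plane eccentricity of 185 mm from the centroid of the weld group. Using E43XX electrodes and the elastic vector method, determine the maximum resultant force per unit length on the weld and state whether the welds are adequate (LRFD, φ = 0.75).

f_max ≈ 553 N/mm; adequate

E43XX → F_EXX = 430 MPa.
Total weld length L_w = 540 mm. Treat welds as unit-width lines.
Polar moment about centroid: J = 2[d³/12 + d(b/2)²] = 2[270³/12 + 270×60²] = 5224000 mm³.
Direct shear f_v = P/L_w = 88.9×10³ / 540 = 164.6 N/mm (vertical).
Torsion M = P·e = 88.9×10³ × 185 = 16446000 N·mm.
Critical point at (x, y) = (60, 135) from centroid. f_tx = M·y/J = 425 N/mm; f_ty = M·x/J = 188.9 N/mm.
Resultant f_max = √[f_tx² + (f_v + f_ty)²] = √[425² + (164.6 + 188.9)²] = 552.8 N/mm.
Capacity per unit length: φr_n = 0.75 × 0.6 × 430 × (0.707 × 5) = 684 N/mm.
552.8 ≤ 684 → adequate.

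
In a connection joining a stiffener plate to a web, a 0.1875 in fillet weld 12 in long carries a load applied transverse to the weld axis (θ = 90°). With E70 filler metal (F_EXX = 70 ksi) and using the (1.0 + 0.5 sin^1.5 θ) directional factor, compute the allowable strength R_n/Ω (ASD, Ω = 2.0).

t_e = 0.707 × 0.1875 = 0.1326 in; A_we = 0.1326 × 12 = 1.591 in².
Directional factor: 1.0 + 0.5 sin^1.5(90°) = 1.5.
F_nw = 0.6 × 70 × 1.5 = 63 ksi.
R_n/Ω = (63 × 1.591) / 2.0 = 50.11 kips.

R_n/Ω ≈ 50.1 kips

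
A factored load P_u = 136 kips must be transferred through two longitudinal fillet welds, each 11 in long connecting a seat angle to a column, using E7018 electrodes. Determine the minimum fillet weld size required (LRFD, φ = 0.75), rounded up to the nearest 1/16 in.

E70XX → F_EXX = 70 ksi.
Total weld length L = 22 in.
Required throat t_e = P_u / (φ × 0.6 F_EXX × L) = 136 / (0.75 × 0.6 × 70 × 22) = 0.1962 in.
Required leg w = t_e / 0.707 = 0.2776 in → use 5/16 in.

w = 5/16 in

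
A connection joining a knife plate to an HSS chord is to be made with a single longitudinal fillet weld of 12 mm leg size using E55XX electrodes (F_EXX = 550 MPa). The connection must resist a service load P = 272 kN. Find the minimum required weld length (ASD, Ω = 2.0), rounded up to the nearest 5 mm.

Throat t_e = 0.707 × 12 = 8.484 mm.
r_n/Ω = (0.6 × 550 × 8.484) / 2.0 = 1400 N/mm = 1.4 kN/mm.
L_req = P / (r_n/Ω) = 272 / 1.4 = 194.3 mm total.
Round up → use L = 195 mm.

L = 195 mm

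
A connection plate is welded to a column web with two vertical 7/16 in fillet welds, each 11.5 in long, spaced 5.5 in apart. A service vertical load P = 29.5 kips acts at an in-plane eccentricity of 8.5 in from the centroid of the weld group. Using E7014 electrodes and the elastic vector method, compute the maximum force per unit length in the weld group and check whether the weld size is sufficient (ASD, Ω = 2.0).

f_max ≈ 4.45 kip/in; adequate

E70XX → F_EXX = 70 ksi.
Total weld length L_w = 23 in. Treat welds as unit-width lines.
Polar moment about centroid: J = 2[d³/12 + d(b/2)²] = 2[11.5³/12 + 11.5×2.75²] = 427.4 in³.
Direct shear f_v = P/L_w = 29.5 / 23 = 1.283 kip/in (vertical).
Torsion M = P·e = 29.5 × 8.5 = 250.75 kip·in.
Critical point at (x, y) = (2.75, 5.75) from centroid. f_tx = M·y/J = 3.373 kip/in; f_ty = M·x/J = 1.613 kip/in.
Resultant f_max = √[f_tx² + (f_v + f_ty)²] = √[3.373² + (1.283 + 1.613)²] = 4.446 kip/in.
Capacity per unit length: r_n/Ω = (1/2.0) × 0.6 × 70 × (0.707 × 0.4375) = 6.496 kip/in.
4.446 ≤ 6.496 → adequate.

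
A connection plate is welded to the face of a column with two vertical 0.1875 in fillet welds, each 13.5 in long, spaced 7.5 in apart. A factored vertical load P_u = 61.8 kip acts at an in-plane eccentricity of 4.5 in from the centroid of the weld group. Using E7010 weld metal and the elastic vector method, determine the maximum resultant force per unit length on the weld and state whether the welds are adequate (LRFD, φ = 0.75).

f_max ≈ 4.32 kip/in; NOT adequate

E70XX → F_EXX = 70 ksi.
Total weld length L_w = 27 in. Treat welds as unit-width lines.
Polar moment about centroid: J = 2[d³/12 + d(b/2)²] = 2[13.5³/12 + 13.5×3.75²] = 789.8 in³.
Direct shear f_v = P/L_w = 61.8 / 27 = 2.289 kip/in (vertical).
Torsion M = P·e = 61.8 × 4.5 = 278.1 kip·in.
Critical point at (x, y) = (3.75, 6.75) from centroid. f_tx = M·y/J = 2.377 kip/in; f_ty = M·x/J = 1.321 kip/in.
Resultant f_max = √[f_tx² + (f_v + f_ty)²] = √[2.377² + (2.289 + 1.321)²] = 4.322 kip/in.
Capacity per unit length: φr_n = 0.75 × 0.6 × 70 × (0.707 × 0.1875) = 4.176 kip/in.
4.322 > 4.176 → NOT adequate.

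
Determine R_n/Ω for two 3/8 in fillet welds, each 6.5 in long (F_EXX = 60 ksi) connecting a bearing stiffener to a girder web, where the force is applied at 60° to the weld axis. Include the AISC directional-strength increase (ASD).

R_n/Ω ≈ 87 kips

t_e = 0.707 × 0.375 = 0.2651 in; A_we = 0.2651 × 13 = 3.447 in².
Directional factor: 1.0 + 0.5 sin^1.5(60°) = 1.403.
F_nw = 0.6 × 60 × 1.403 = 50.51 ksi.
R_n/Ω = (50.51 × 3.447) / 2.0 = 87.04 kips.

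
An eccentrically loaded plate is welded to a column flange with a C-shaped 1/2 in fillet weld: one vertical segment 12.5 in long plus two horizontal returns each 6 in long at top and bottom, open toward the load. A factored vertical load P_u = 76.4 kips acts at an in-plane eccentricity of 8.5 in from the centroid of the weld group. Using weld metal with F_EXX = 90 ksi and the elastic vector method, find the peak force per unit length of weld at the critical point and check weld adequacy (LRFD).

Total weld length L_w = 24.5 in. Treat welds as unit-width lines.
Centroid: x̄ = 2×6×3 / 24.5 = 1.469 in from the vertical weld.
Polar moment about centroid: J = I_x + I_y = [12.5³/12 + 2×6×6.25²] + [12.5×1.469² + 2(6³/12 + 6×1.531²)] = 722.6 in³.
Direct shear f_v = P/L_w = 76.4 / 24.5 = 3.118 kip/in (vertical).
Torsion M = P·e = 76.4 × 8.5 = 649.4 kip·in.
Critical point at (x, y) = (4.531, 6.25) from centroid. f_tx = M·y/J = 5.617 kip/in; f_ty = M·x/J = 4.072 kip/in.
Resultant f_max = √[f_tx² + (f_v + f_ty)²] = √[5.617² + (3.118 + 4.072)²] = 9.124 kip/in.
Capacity per unit length: φr_n = 0.75 × 0.6 × 90 × (0.707 × 0.5) = 14.32 kip/in.
9.124 ≤ 14.32 → adequate.

f_max ≈ 9.12 kip/in; adequate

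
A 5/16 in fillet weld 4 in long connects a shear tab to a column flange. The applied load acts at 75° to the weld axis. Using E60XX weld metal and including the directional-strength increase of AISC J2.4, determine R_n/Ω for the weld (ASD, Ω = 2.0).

E60XX → F_EXX = 60 ksi.
t_e = 0.707 × 0.3125 = 0.2209 in; A_we = 0.2209 × 4 = 0.8837 in².
Directional factor: 1.0 + 0.5 sin^1.5(75°) = 1.475.
F_nw = 0.6 × 60 × 1.475 = 53.09 ksi.
R_n/Ω = (53.09 × 0.8837) / 2.0 = 23.46 kip.

R_n/Ω ≈ 23.5 kip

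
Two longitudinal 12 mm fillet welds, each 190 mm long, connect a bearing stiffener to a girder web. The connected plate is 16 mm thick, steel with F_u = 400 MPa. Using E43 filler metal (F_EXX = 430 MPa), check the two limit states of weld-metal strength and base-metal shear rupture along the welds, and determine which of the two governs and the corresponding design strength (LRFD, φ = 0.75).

t_e = 0.707 × 12 = 8.484 mm; L = 380 mm.
Weld metal: φR_n = 0.75 × 0.6 × 430 × 8.484 × 380 × 10⁻³ = 623.8 kN.
Base metal (shear rupture): φR_n = 0.75 × 0.6 × 400 × 16 × 380 × 10⁻³ = 1094 kN.
Governing: weld metal.

φR_n ≈ 624 kN (weld metal governs)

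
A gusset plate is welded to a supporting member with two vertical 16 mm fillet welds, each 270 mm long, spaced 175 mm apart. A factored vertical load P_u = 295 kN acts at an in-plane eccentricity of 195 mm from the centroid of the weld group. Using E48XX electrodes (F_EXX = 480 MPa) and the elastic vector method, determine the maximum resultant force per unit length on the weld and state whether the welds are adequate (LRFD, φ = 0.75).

Total weld length L_w = 540 mm. Treat welds as unit-width lines.
Polar moment about centroid: J = 2[d³/12 + d(b/2)²] = 2[270³/12 + 270×87.5²] = 7415000 mm³.
Direct shear f_v = P/L_w = 295×10³ / 540 = 546.3 N/mm (vertical).
Torsion M = P·e = 295×10³ × 195 = 57525000 N·mm.
Critical point at (x, y) = (87.5, 135) from centroid. f_tx = M·y/J = 1047 N/mm; f_ty = M·x/J = 678.8 N/mm.
Resultant f_max = √[f_tx² + (f_v + f_ty)²] = √[1047² + (546.3 + 678.8)²] = 1612 N/mm.
Capacity per unit length: φr_n = 0.75 × 0.6 × 480 × (0.707 × 16) = 2443 N/mm.
1612 ≤ 2443 → adequate.

f_max ≈ 1610 N/mm; adequate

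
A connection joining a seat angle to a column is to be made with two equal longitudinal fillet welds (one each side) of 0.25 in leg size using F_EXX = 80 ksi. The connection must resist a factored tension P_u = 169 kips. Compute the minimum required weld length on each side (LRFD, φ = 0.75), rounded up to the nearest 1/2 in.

Throat t_e = 0.707 × 0.25 = 0.1767 in.
φr_n = 0.75 × 0.6 × 80 × 0.1767 = 6.363 kips/in.
L_req = P_u / φr_n = 169 / 6.363 = 26.56 in total.
Per side: 26.56 / 2 = 13.28 in.
Round up → use L = 13.5 in on each side.

L = 13.5 in on each side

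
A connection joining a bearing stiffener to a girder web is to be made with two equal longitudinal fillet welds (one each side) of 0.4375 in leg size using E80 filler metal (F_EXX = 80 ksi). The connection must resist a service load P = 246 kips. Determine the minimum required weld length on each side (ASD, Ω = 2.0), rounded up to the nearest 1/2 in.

Throat t_e = 0.707 × 0.4375 = 0.3093 in.
r_n/Ω = (0.6 × 80 × 0.3093) / 2.0 = 7.423 kip/in.
L_req = P / (r_n/Ω) = 246 / 7.423 = 33.14 in total.
Per side: 33.14 / 2 = 16.57 in.
Round up → use L = 17 in on each side.

L = 17 in on each side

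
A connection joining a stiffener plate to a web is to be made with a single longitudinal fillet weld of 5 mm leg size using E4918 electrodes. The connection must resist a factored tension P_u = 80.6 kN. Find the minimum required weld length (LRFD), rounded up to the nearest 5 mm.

E49XX → F_EXX = 490 MPa.
Throat t_e = 0.707 × 5 = 3.535 mm.
φr_n = 0.75 × 0.6 × 490 × 3.535 × 10⁻³ = 0.7795 kN/mm.
L_req = P_u / φr_n = 80.6 / 0.7795 = 103.4 mm total.
Round up → use L = 105 mm.

L = 105 mm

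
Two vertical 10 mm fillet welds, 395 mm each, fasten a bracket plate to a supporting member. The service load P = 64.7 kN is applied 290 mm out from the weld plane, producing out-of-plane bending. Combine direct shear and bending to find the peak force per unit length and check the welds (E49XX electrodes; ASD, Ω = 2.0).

E49XX → F_EXX = 490 MPa.
L_w = 2 × 395 = 790 mm; section modulus (unit throat) S = 2 × L²/6 = 52010 mm².
Direct shear f_v = P/L_w = 64.7×10³/790 = 81.9 N/mm.
Moment M = P × e = 64.7×10³ × 290 = 18763000 N·mm; bending f_b = M/S = 360.8 N/mm.
f_max = √(f_v² + f_b²) = √(81.9² + 360.8²) = 369.9 N/mm.
r_n/Ω = (1/2.0) × 0.6 × 490 × (0.707 × 10) = 1039 N/mm → adequate.

f_max ≈ 370 N/mm; adequate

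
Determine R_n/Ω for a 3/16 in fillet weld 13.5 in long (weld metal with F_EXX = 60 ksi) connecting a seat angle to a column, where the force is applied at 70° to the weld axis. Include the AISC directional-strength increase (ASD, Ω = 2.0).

t_e = 0.707 × 0.1875 = 0.1326 in; A_we = 0.1326 × 13.5 = 1.79 in².
Directional factor: 1.0 + 0.5 sin^1.5(70°) = 1.455.
F_nw = 0.6 × 60 × 1.455 = 52.4 ksi.
R_n/Ω = (52.4 × 1.79) / 2.0 = 46.88 kips.

R_n/Ω ≈ 46.9 kips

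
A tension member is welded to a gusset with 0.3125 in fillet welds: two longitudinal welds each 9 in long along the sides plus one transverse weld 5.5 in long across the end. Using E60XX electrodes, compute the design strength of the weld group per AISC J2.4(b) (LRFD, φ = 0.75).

φR_n ≈ 140 kip

E60XX → F_EXX = 60 ksi.
t_e = 0.707 × 0.3125 = 0.2209 in.
R_nwl = 0.6 × 60 × 0.2209 × 18 = 143.2 kip (longitudinal, 2 welds).
R_nwt = 0.6 × 60 × 0.2209 × 5.5 = 43.75 kip (transverse, base value).
(i) R_nwl + R_nwt = 186.9 kip; (ii) 0.85 R_nwl + 1.5 R_nwt = 187.3 kip.
R_n = max = 187.3 kip [governs: (ii)]; φR_n = 140.5 kip.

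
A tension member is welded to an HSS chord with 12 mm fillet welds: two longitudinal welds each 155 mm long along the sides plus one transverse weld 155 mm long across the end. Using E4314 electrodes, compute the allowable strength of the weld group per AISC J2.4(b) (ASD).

E43XX → F_EXX = 430 MPa.
t_e = 0.707 × 12 = 8.484 mm.
R_nwl = 0.6 × 430 × 8.484 × 310 × 10⁻³ = 678.6 kN (longitudinal, 2 welds).
R_nwt = 0.6 × 430 × 8.484 × 155 × 10⁻³ = 339.3 kN (transverse, base value).
(i) R_nwl + R_nwt = 1018 kN; (ii) 0.85 R_nwl + 1.5 R_nwt = 1086 kN.
R_n = max = 1086 kN [governs: (ii)]; R_n/Ω = 542.8 kN.

R_n/Ω ≈ 543 kN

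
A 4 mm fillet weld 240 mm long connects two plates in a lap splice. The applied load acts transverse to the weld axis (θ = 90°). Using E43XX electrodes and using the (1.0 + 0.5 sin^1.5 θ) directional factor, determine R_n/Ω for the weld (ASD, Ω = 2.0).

R_n/Ω ≈ 131 kN

E43XX → F_EXX = 430 MPa.
t_e = 0.707 × 4 = 2.828 mm; A_we = 2.828 × 240 = 678.7 mm².
Directional factor: 1.0 + 0.5 sin^1.5(90°) = 1.5.
F_nw = 0.6 × 430 × 1.5 = 387 MPa.
R_n/Ω = (387 × 678.7) / 2.0 × 10⁻³ = 131.3 kN.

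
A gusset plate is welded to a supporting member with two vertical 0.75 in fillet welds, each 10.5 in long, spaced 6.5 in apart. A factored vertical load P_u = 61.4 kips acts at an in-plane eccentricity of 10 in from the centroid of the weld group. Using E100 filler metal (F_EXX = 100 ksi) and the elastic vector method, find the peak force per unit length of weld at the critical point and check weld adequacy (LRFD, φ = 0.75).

f_max ≈ 11 kip/in; adequate

Total weld length L_w = 21 in. Treat welds as unit-width lines.
Polar moment about centroid: J = 2[d³/12 + d(b/2)²] = 2[10.5³/12 + 10.5×3.25²] = 414.8 in³.
Direct shear f_v = P/L_w = 61.4 / 21 = 2.924 kip/in (vertical).
Torsion M = P·e = 61.4 × 10 = 614 kip·in.
Critical point at (x, y) = (3.25, 5.25) from centroid. f_tx = M·y/J = 7.772 kip/in; f_ty = M·x/J = 4.811 kip/in.
Resultant f_max = √[f_tx² + (f_v + f_ty)²] = √[7.772² + (2.924 + 4.811)²] = 10.97 kip/in.
Capacity per unit length: φr_n = 0.75 × 0.6 × 100 × (0.707 × 0.75) = 23.86 kip/in.
10.97 ≤ 23.86 → adequate.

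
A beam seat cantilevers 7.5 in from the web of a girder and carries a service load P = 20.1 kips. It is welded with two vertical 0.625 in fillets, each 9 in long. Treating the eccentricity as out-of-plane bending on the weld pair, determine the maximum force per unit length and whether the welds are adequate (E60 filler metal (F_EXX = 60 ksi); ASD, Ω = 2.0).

f_max ≈ 5.69 kip/in; adequate

L_w = 2 × 9 = 18 in; section modulus (unit throat) S = 2 × L²/6 = 27 in².
Direct shear f_v = P/L_w = 20.1/18 = 1.117 kip/in.
Moment M = P × e = 20.1 × 7.5 = 150.75 kip·in; bending f_b = M/S = 5.583 kip/in.
f_max = √(f_v² + f_b²) = √(1.117² + 5.583²) = 5.694 kip/in.
r_n/Ω = (1/2.0) × 0.6 × 60 × (0.707 × 0.625) = 7.954 kip/in → adequate.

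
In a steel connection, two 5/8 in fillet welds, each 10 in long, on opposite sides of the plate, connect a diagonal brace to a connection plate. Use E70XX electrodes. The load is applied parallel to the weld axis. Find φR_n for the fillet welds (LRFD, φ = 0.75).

φR_n ≈ 278 kips

E70XX → F_EXX = 70 ksi.
Effective throat t_e = 0.707 × 0.625 = 0.4419 in.
Total length L = 20 in; A_we = 0.4419 × 20 = 8.837 in².
F_nw = 0.6 F_EXX = 0.6 × 70 = 42 ksi.
φR_n = 0.75 × 42 × 8.837 = 278.4 kips.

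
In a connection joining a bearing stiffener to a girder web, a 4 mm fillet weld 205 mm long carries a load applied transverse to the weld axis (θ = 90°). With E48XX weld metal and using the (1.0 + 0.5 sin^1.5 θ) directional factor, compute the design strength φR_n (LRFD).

E48XX → F_EXX = 480 MPa.
t_e = 0.707 × 4 = 2.828 mm; A_we = 2.828 × 205 = 579.7 mm².
Directional factor: 1.0 + 0.5 sin^1.5(90°) = 1.5.
F_nw = 0.6 × 480 × 1.5 = 432 MPa.
φR_n = 0.75 × 432 × 579.7 × 10⁻³ = 187.8 kN.

φR_n ≈ 188 kN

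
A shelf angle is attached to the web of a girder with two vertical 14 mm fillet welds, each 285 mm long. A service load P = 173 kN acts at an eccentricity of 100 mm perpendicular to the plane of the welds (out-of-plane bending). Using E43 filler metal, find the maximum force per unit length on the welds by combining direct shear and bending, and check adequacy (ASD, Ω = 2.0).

E43XX → F_EXX = 430 MPa.
L_w = 2 × 285 = 570 mm; section modulus (unit throat) S = 2 × L²/6 = 27080 mm².
Direct shear f_v = P/L_w = 173×10³/570 = 303.5 N/mm.
Moment M = P × e = 173×10³ × 100 = 17300000 N·mm; bending f_b = M/S = 639 N/mm.
f_max = √(f_v² + f_b²) = √(303.5² + 639²) = 707.4 N/mm.
r_n/Ω = (1/2.0) × 0.6 × 430 × (0.707 × 14) = 1277 N/mm → adequate.

f_max ≈ 707 N/mm; adequate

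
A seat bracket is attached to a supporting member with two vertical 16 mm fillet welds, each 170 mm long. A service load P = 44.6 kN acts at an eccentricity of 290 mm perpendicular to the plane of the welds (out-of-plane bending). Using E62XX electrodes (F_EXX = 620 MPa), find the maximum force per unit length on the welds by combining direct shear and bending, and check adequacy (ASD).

f_max ≈ 1350 N/mm; adequate

L_w = 2 × 170 = 340 mm; section modulus (unit throat) S = 2 × L²/6 = 9633 mm².
Direct shear f_v = P/L_w = 44.6×10³/340 = 131.2 N/mm.
Moment M = P × e = 44.6×10³ × 290 = 12934000 N·mm; bending f_b = M/S = 1343 N/mm.
f_max = √(f_v² + f_b²) = √(131.2² + 1343²) = 1349 N/mm.
r_n/Ω = (1/2.0) × 0.6 × 620 × (0.707 × 16) = 2104 N/mm → adequate.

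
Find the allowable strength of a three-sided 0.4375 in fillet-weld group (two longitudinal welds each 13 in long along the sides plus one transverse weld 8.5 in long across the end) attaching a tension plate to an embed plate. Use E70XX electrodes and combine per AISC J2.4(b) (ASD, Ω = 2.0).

E70XX → F_EXX = 70 ksi.
t_e = 0.707 × 0.4375 = 0.3093 in.
R_nwl = 0.6 × 70 × 0.3093 × 26 = 337.8 kip (longitudinal, 2 welds).
R_nwt = 0.6 × 70 × 0.3093 × 8.5 = 110.4 kip (transverse, base value).
(i) R_nwl + R_nwt = 448.2 kip; (ii) 0.85 R_nwl + 1.5 R_nwt = 452.7 kip.
R_n = max = 452.7 kip [governs: (ii)]; R_n/Ω = 226.4 kip.

R_n/Ω ≈ 226 kip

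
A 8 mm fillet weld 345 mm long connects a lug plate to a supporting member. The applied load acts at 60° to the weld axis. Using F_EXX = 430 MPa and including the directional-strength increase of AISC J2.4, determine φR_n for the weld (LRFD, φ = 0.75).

t_e = 0.707 × 8 = 5.656 mm; A_we = 5.656 × 345 = 1951 mm².
Directional factor: 1.0 + 0.5 sin^1.5(60°) = 1.403.
F_nw = 0.6 × 430 × 1.403 = 362 MPa.
φR_n = 0.75 × 362 × 1951 × 10⁻³ = 529.7 kN.

φR_n ≈ 530 kN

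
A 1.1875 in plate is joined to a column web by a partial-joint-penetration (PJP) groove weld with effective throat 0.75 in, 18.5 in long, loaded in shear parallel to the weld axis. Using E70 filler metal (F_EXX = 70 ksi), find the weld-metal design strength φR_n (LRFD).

φR_n ≈ 437 kips

Effective throat (given) t_e = 0.75 in.
A_we = 0.75 × 18.5 = 13.88 in².
F_nw = 0.6 F_EXX = 42 ksi.
φR_n = 0.75 × 42 × 13.88 = 437.1 kips.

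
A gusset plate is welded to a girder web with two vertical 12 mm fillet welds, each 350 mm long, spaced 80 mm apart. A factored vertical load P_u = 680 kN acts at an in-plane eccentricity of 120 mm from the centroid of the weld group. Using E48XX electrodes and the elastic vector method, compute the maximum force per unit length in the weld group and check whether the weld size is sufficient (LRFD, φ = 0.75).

E48XX → F_EXX = 480 MPa.
Total weld length L_w = 700 mm. Treat welds as unit-width lines.
Polar moment about centroid: J = 2[d³/12 + d(b/2)²] = 2[350³/12 + 350×40²] = 8266000 mm³.
Direct shear f_v = P/L_w = 680×10³ / 700 = 971.4 N/mm (vertical).
Torsion M = P·e = 680×10³ × 120 = 81600000 N·mm.
Critical point at (x, y) = (40, 175) from centroid. f_tx = M·y/J = 1728 N/mm; f_ty = M·x/J = 394.9 N/mm.
Resultant f_max = √[f_tx² + (f_v + f_ty)²] = √[1728² + (971.4 + 394.9)²] = 2203 N/mm.
Capacity per unit length: φr_n = 0.75 × 0.6 × 480 × (0.707 × 12) = 1833 N/mm.
2203 > 1833 → NOT adequate.

f_max ≈ 2200 N/mm; NOT adequate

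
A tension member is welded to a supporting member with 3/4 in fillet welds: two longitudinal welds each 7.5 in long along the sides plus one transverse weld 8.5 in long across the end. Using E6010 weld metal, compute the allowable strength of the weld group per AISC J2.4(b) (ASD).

R_n/Ω ≈ 243 kip

E60XX → F_EXX = 60 ksi.
t_e = 0.707 × 0.75 = 0.5302 in.
R_nwl = 0.6 × 60 × 0.5302 × 15 = 286.3 kip (longitudinal, 2 welds).
R_nwt = 0.6 × 60 × 0.5302 × 8.5 = 162.3 kip (transverse, base value).
(i) R_nwl + R_nwt = 448.6 kip; (ii) 0.85 R_nwl + 1.5 R_nwt = 486.8 kip.
R_n = max = 486.8 kip [governs: (ii)]; R_n/Ω = 243.4 kip.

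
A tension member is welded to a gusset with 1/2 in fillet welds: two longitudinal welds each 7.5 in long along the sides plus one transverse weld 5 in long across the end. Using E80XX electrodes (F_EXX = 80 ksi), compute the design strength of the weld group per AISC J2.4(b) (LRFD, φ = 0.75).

t_e = 0.707 × 0.5 = 0.3535 in.
R_nwl = 0.6 × 80 × 0.3535 × 15 = 254.5 kip (longitudinal, 2 welds).
R_nwt = 0.6 × 80 × 0.3535 × 5 = 84.84 kip (transverse, base value).
(i) R_nwl + R_nwt = 339.4 kip; (ii) 0.85 R_nwl + 1.5 R_nwt = 343.6 kip.
R_n = max = 343.6 kip [governs: (ii)]; φR_n = 257.7 kip.

φR_n ≈ 258 kip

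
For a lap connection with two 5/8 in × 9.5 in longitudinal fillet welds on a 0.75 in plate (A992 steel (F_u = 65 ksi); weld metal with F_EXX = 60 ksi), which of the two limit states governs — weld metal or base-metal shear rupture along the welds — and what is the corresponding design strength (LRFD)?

t_e = 0.707 × 0.625 = 0.4419 in; L = 19 in.
Weld metal: φR_n = 0.75 × 0.6 × 60 × 0.4419 × 19 = 226.7 kips.
Base metal (shear rupture): φR_n = 0.75 × 0.6 × 65 × 0.75 × 19 = 416.8 kips.
Governing: weld metal.

φR_n ≈ 227 kips (weld metal governs)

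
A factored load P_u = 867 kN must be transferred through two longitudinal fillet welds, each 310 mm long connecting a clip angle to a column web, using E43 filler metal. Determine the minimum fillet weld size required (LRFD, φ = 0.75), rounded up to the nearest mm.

w = 11 mm

E43XX → F_EXX = 430 MPa.
Total weld length L = 620 mm.
Required throat t_e = P_u / (φ × 0.6 F_EXX × L) = 867 / (0.75 × 0.6 × 430 × 620 × 10⁻³) = 7.227 mm.
Required leg w = t_e / 0.707 = 10.22 mm → use 11 mm.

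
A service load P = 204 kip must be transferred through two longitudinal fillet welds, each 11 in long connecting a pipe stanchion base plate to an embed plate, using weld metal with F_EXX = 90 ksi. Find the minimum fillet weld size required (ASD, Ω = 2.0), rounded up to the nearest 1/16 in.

w = 1/2 in

Total weld length L = 22 in.
Required throat t_e = P × Ω / (0.6 F_EXX × L) = 204 × 2.0 / (0.6 × 90 × 22) = 0.3434 in.
Required leg w = t_e / 0.707 = 0.4858 in → use 1/2 in.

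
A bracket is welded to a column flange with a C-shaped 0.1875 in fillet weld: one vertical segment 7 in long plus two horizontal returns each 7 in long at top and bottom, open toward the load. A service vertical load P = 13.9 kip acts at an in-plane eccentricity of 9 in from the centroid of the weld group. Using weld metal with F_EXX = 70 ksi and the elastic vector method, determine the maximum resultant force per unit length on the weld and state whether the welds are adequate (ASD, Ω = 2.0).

f_max ≈ 2.88 kip/in; NOT adequate

Total weld length L_w = 21 in. Treat welds as unit-width lines.
Centroid: x̄ = 2×7×3.5 / 21 = 2.333 in from the vertical weld.
Polar moment about centroid: J = I_x + I_y = [7³/12 + 2×7×3.5²] + [7×2.333² + 2(7³/12 + 7×1.167²)] = 314.4 in³.
Direct shear f_v = P/L_w = 13.9 / 21 = 0.6619 kip/in (vertical).
Torsion M = P·e = 13.9 × 9 = 125.1 kip·in.
Critical point at (x, y) = (4.667, 3.5) from centroid. f_tx = M·y/J = 1.393 kip/in; f_ty = M·x/J = 1.857 kip/in.
Resultant f_max = √[f_tx² + (f_v + f_ty)²] = √[1.393² + (0.6619 + 1.857)²] = 2.878 kip/in.
Capacity per unit length: r_n/Ω = (1/2.0) × 0.6 × 70 × (0.707 × 0.1875) = 2.784 kip/in.
2.878 > 2.784 → NOT adequate.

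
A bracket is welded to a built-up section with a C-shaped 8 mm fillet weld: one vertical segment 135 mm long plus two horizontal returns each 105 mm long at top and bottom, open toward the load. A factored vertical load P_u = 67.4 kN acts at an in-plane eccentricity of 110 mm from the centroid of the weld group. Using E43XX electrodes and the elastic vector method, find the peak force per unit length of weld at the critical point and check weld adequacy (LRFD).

E43XX → F_EXX = 430 MPa.
Total weld length L_w = 345 mm. Treat welds as unit-width lines.
Centroid: x̄ = 2×105×52.5 / 345 = 31.96 mm from the vertical weld.
Polar moment about centroid: J = I_x + I_y = [135³/12 + 2×105×67.5²] + [135×31.96² + 2(105³/12 + 105×20.54²)] = 1581000 mm³.
Direct shear f_v = P/L_w = 67.4×10³ / 345 = 195.4 N/mm (vertical).
Torsion M = P·e = 67.4×10³ × 110 = 7414000 N·mm.
Critical point at (x, y) = (73.04, 67.5) from centroid. f_tx = M·y/J = 316.5 N/mm; f_ty = M·x/J = 342.5 N/mm.
Resultant f_max = √[f_tx² + (f_v + f_ty)²] = √[316.5² + (195.4 + 342.5)²] = 624 N/mm.
Capacity per unit length: φr_n = 0.75 × 0.6 × 430 × (0.707 × 8) = 1094 N/mm.
624 ≤ 1094 → adequate.

f_max ≈ 624 N/mm; adequate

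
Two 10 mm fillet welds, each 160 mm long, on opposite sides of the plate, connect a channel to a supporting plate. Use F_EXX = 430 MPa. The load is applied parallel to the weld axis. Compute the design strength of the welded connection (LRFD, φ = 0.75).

Effective throat t_e = 0.707 × 10 = 7.07 mm.
Total length L = 320 mm; A_we = 7.07 × 320 = 2262 mm².
F_nw = 0.6 F_EXX = 0.6 × 430 = 258 MPa.
φR_n = 0.75 × 258 × 2262 × 10⁻³ = 437.8 kN.

φR_n ≈ 438 kN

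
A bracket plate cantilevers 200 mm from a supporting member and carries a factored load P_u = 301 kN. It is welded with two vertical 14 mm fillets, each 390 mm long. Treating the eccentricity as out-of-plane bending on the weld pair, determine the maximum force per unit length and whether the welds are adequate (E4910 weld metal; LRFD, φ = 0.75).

f_max ≈ 1250 N/mm; adequate

E49XX → F_EXX = 490 MPa.
L_w = 2 × 390 = 780 mm; section modulus (unit throat) S = 2 × L²/6 = 50700 mm².
Direct shear f_v = P/L_w = 301×10³/780 = 385.9 N/mm.
Moment M = P × e = 301×10³ × 200 = 60200000 N·mm; bending f_b = M/S = 1187 N/mm.
f_max = √(f_v² + f_b²) = √(385.9² + 1187²) = 1249 N/mm.
φr_n = 0.75 × 0.6 × 490 × (0.707 × 14) = 2183 N/mm → adequate.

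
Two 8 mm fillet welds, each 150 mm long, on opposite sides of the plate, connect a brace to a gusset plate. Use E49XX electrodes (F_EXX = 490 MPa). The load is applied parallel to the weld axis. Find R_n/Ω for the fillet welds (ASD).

R_n/Ω ≈ 249 kN

Effective throat t_e = 0.707 × 8 = 5.656 mm.
Total length L = 300 mm; A_we = 5.656 × 300 = 1697 mm².
F_nw = 0.6 F_EXX = 0.6 × 490 = 294 MPa.
R_n = 294 × 1697 × 10⁻³ = 498.9 kN; R_n/Ω = 498.9/2.0 = 249.4 kN.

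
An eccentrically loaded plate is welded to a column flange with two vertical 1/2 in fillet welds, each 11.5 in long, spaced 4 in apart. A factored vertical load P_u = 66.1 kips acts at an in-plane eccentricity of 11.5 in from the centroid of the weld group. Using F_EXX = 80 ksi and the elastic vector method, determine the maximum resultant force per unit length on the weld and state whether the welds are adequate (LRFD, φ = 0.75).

Total weld length L_w = 23 in. Treat welds as unit-width lines.
Polar moment about centroid: J = 2[d³/12 + d(b/2)²] = 2[11.5³/12 + 11.5×2²] = 345.5 in³.
Direct shear f_v = P/L_w = 66.1 / 23 = 2.874 kip/in (vertical).
Torsion M = P·e = 66.1 × 11.5 = 760.15 kip·in.
Critical point at (x, y) = (2, 5.75) from centroid. f_tx = M·y/J = 12.65 kip/in; f_ty = M·x/J = 4.401 kip/in.
Resultant f_max = √[f_tx² + (f_v + f_ty)²] = √[12.65² + (2.874 + 4.401)²] = 14.59 kip/in.
Capacity per unit length: φr_n = 0.75 × 0.6 × 80 × (0.707 × 0.5) = 12.73 kip/in.
14.59 > 12.73 → NOT adequate.

f_max ≈ 14.6 kip/in; NOT adequate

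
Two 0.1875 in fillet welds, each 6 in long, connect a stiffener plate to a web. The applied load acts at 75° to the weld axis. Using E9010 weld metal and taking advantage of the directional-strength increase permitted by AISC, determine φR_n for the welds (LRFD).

E90XX → F_EXX = 90 ksi.
t_e = 0.707 × 0.1875 = 0.1326 in; A_we = 0.1326 × 12 = 1.591 in².
Directional factor: 1.0 + 0.5 sin^1.5(75°) = 1.475.
F_nw = 0.6 × 90 × 1.475 = 79.63 ksi.
φR_n = 0.75 × 79.63 × 1.591 = 95.01 kip.

φR_n ≈ 95 kip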